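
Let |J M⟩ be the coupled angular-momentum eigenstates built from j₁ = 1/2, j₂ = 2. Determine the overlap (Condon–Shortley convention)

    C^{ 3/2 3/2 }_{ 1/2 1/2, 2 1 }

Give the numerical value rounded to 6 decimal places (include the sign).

+√(1/5) = +0.447214

triangle: 1!·0!·3!/5! = 6/120
(j±m)!: 1!·0!·3!·1!·3!·0! = 36
prefactor² = (2J+1)·Δ·N² = 36/5
  k=0: +1/(0!·1!·0!·3!·0!·0!) = 1/6
Σ = 1/6  ⇒  CG² = 36/5·1/6² = 1/5
CG = +√(1/5) = +0.447214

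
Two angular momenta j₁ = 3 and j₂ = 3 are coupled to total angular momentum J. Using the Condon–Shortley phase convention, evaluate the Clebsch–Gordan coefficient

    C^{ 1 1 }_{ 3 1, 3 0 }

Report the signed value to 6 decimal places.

+0.462910  (= +√(3/14))

√[3·5!1!1!/8! · 4!2!3!3!2!0!] = √(216/7)
  +(−1)^2/∏(2,3,0,1,1,0)! = 1/12  (running 1/12)
⟨..|..⟩ = √(216/7)·(1/12) = +0.462910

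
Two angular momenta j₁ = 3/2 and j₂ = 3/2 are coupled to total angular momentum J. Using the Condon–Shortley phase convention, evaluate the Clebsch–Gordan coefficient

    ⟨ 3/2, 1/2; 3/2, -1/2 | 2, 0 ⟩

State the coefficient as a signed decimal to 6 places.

+0.500000  (= +√(1/4))

triangle: 1!*2!*2!/6! = 4/720
(j±m)!: 2!*1!*1!*2!*2!*2! = 16
prefactor² = (2J+1)*Δ*N² = 4/9
  k=0: +1/(0!*1!*1!*1!*1!*1!) = 1
  k=1: −1/(1!*0!*0!*0!*2!*2!) = -1/4
Σ = 3/4  ⇒  CG² = 4/9*3/4² = 1/4
CG = +√(1/4) = +0.500000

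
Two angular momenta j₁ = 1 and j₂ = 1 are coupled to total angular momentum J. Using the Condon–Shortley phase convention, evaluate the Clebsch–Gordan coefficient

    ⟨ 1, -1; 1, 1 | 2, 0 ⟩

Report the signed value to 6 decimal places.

√[5·0!2!2!/5! · 0!2!2!0!2!2!] = √(8/3)
  +(−1)^0/∏(0,0,2,2,0,0)! = 1/4  (running 1/4)
⟨..|..⟩ = √(8/3)·(1/4) = +0.408248

+√(1/6) ≈ +0.408248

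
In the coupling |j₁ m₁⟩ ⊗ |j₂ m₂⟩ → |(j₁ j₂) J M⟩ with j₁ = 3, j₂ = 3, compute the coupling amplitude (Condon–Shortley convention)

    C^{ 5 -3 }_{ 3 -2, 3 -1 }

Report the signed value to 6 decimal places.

triangle: 1!×5!×5!/12! = 14400/479001600
(j±m)!: 1!×5!×2!×4!×2!×8! = 464486400
prefactor² = (2J+1)×Δ×N² = 153600
  k=0: +1/(0!×1!×5!×2!×0!×3!) = 1/1440
  k=1: −1/(1!×0!×4!×1!×1!×4!) = -1/576
Σ = -1/960  ⇒  CG² = 153600×(-1/960)² = 1/6
CG = −√(1/6) = -0.408248

−√(1/6) = -0.408248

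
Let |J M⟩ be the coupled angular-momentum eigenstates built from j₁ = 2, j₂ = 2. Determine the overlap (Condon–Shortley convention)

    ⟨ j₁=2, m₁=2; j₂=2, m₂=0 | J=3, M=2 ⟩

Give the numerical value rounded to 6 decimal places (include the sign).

+√(1/2) ≈ +0.707107

triangle: 1!·3!·3!/8! = 36/40320
(j±m)!: 4!·0!·2!·2!·5!·1! = 11520
prefactor² = (2J+1)·Δ·N² = 72
  k=0: +1/(0!·1!·0!·2!·3!·1!) = 1/12
Σ = 1/12  ⇒  CG² = 72·1/12² = 1/2
CG = +√(1/2) = +0.707107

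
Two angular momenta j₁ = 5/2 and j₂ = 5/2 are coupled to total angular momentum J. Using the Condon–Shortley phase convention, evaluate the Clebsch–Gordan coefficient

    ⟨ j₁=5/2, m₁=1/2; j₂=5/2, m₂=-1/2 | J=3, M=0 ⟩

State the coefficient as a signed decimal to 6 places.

-0.298142

j₁+j₂−J=2  J+j₁−j₂=3  J−j₁+j₂=3  j₁+j₂+J+1=9
(j₁±m₁, j₂±m₂, J±M) = (3,2,2,3,3,3)
P² = 36/5
sum k=0..2:
  [0] +1/8 = 1/8
  [1] −1/4 = -1/4
  [2] +1/72 = 1/72
S = -1/9
C² = P²·S² = 4/45 ; C = -0.298142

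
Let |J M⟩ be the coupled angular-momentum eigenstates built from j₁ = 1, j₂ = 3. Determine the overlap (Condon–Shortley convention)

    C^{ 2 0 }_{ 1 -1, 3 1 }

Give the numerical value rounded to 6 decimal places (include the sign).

+0.534522

√[5·2!0!4!/7! · 0!2!4!2!2!2!] = √(128/7)
  +(−1)^2/∏(2,0,0,2,0,2)! = 1/8  (running 1/8)
⟨..|..⟩ = √(128/7)·(1/8) = +0.534522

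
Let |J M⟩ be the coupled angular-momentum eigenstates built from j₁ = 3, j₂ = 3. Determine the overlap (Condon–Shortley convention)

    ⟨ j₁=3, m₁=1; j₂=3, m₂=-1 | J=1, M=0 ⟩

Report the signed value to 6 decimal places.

√[3·5!1!1!/8! · 4!2!2!4!1!1!] = √(144/7)
  +(−1)^1/∏(1,4,1,1,0,0)! = -1/24  (running -1/24)
  +(−1)^2/∏(2,3,0,0,1,1)! = 1/12  (running 1/24)
⟨..|..⟩ = √(144/7)·(1/24) = +0.188982

+0.188982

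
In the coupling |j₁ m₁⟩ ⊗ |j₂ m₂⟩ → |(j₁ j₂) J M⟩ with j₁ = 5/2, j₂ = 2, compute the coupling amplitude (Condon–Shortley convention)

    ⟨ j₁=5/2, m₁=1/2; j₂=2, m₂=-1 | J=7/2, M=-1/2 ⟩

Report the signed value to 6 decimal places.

√[8·1!4!3!/9! · 3!2!1!3!3!4!] = √(1152/35)
  +(−1)^0/∏(0,1,2,1,2,2)! = 1/8  (running 1/8)
  +(−1)^1/∏(1,0,1,0,3,3)! = -1/36  (running 7/72)
⟨..|..⟩ = √(1152/35)·(7/72) = +0.557773

+√(14/45) ≈ +0.557773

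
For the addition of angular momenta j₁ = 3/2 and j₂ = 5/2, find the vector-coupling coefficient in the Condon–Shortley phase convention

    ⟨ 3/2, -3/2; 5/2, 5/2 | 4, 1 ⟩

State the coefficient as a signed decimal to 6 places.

+√(1/56) ≈ +0.133631

√[9·0!3!5!/9! · 0!3!5!0!5!3!] = √(64800/7)
  +(−1)^0/∏(0,0,3,5,0,0)! = 1/720  (running 1/720)
⟨..|..⟩ = √(64800/7)·(1/720) = +0.133631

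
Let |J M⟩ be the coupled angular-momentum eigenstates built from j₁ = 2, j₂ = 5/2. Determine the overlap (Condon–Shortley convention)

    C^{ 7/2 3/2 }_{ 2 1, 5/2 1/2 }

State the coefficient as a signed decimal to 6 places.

+0.308607

√[8·1!3!4!/9! · 3!1!3!2!5!2!] = √(384/7)
  +(−1)^0/∏(0,1,1,3,2,1)! = 1/12  (running 1/12)
  +(−1)^1/∏(1,0,0,2,3,2)! = -1/24  (running 1/24)
⟨..|..⟩ = √(384/7)·(1/24) = +0.308607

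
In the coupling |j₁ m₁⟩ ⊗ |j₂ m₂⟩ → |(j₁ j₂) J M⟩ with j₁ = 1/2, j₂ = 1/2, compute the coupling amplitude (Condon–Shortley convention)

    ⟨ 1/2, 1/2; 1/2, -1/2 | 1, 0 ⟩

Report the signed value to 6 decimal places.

+0.707107

j₁+j₂−J=0  J+j₁−j₂=1  J−j₁+j₂=1  j₁+j₂+J+1=3
(j₁±m₁, j₂±m₂, J±M) = (1,0,0,1,1,1)
P² = 1/2
sum k=0..0:
  [0] +1/1 = 1
S = 1
C² = P²·S² = 1/2 ; C = +0.707107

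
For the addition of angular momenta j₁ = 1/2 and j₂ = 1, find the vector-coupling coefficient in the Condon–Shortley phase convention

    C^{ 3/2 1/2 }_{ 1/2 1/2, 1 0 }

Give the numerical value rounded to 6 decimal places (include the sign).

+√(2/3) ≈ +0.816497

√[4·0!1!2!/4! · 1!0!1!1!2!1!] = √(2/3)
  +(−1)^0/∏(0,0,0,1,1,1)! = 1  (running 1)
⟨..|..⟩ = √(2/3)·(1) = +0.816497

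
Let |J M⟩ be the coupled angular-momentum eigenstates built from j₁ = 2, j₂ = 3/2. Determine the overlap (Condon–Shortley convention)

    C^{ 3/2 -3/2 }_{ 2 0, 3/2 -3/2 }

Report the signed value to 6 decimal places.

+0.447214

√[4·2!2!1!/6! · 2!2!0!3!0!3!] = √(16/5)
  +(−1)^0/∏(0,2,2,0,0,1)! = 1/4  (running 1/4)
⟨..|..⟩ = √(16/5)·(1/4) = +0.447214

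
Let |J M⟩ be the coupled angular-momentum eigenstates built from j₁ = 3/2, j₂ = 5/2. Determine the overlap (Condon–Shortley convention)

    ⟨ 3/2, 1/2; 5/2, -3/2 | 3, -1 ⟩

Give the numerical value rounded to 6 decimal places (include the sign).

j₁+j₂−J=1  J+j₁−j₂=2  J−j₁+j₂=4  j₁+j₂+J+1=8
(j₁±m₁, j₂±m₂, J±M) = (2,1,1,4,2,4)
P² = 96/5
sum k=0..1:
  [0] +1/6 = 1/6
  [1] −1/48 = -1/48
S = 7/48
C² = P²·S² = 49/120 ; C = +0.639010

+√(49/120) ≈ +0.639010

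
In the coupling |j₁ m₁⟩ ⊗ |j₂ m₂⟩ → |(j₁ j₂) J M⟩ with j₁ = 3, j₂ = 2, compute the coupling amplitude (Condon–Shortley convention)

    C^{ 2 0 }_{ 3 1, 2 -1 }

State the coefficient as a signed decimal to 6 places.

-0.377964  (= −√(1/7))

j₁+j₂−J=3  J+j₁−j₂=3  J−j₁+j₂=1  j₁+j₂+J+1=8
(j₁±m₁, j₂±m₂, J±M) = (4,2,1,3,2,2)
P² = 36/7
sum k=0..1:
  [0] +1/12 = 1/12
  [1] −1/4 = -1/4
S = -1/6
C² = P²·S² = 1/7 ; C = -0.377964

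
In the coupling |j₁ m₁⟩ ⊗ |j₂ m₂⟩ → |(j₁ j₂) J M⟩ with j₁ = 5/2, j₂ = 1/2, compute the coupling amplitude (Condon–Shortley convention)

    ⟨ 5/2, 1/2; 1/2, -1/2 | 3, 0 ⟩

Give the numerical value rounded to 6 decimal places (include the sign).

+0.707107  (= +√(1/2))

triangle: 0!×5!×1!/7! = 120/5040
(j±m)!: 3!×2!×0!×1!×3!×3! = 432
prefactor² = (2J+1)×Δ×N² = 72
  k=0: +1/(0!×0!×2!×0!×3!×1!) = 1/12
Σ = 1/12  ⇒  CG² = 72×1/12² = 1/2
CG = +√(1/2) = +0.707107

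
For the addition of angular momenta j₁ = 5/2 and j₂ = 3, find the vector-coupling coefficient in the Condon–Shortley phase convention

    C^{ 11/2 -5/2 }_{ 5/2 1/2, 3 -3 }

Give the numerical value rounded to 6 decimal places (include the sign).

+√(2/33) = +0.246183

j₁+j₂−J=0  J+j₁−j₂=5  J−j₁+j₂=6  j₁+j₂+J+1=12
(j₁±m₁, j₂±m₂, J±M) = (3,2,0,6,3,8)
P² = 49766400/11
sum k=0..0:
  [0] +1/8640 = 1/8640
S = 1/8640
C² = P²·S² = 2/33 ; C = +0.246183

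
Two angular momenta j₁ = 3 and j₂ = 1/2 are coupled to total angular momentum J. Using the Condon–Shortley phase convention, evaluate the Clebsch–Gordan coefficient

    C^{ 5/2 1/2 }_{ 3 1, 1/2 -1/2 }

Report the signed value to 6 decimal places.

√[6·1!5!0!/7! · 4!2!0!1!3!2!] = √(576/7)
  +(−1)^0/∏(0,1,2,0,3,0)! = 1/12  (running 1/12)
⟨..|..⟩ = √(576/7)·(1/12) = +0.755929

+0.755929  (= +√(4/7))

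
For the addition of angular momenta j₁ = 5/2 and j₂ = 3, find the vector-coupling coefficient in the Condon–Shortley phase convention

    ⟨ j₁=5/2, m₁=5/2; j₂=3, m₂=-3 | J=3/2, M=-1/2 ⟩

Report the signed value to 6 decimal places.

+0.597614

√[4·4!1!2!/8! · 5!0!0!6!1!2!] = √(5760/7)
  +(−1)^0/∏(0,4,0,0,1,2)! = 1/48  (running 1/48)
⟨..|..⟩ = √(5760/7)·(1/48) = +0.597614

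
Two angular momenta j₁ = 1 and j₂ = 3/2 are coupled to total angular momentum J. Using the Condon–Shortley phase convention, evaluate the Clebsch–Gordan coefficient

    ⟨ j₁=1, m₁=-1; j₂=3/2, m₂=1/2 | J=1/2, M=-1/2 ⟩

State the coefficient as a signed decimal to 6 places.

j₁+j₂−J=2  J+j₁−j₂=0  J−j₁+j₂=1  j₁+j₂+J+1=4
(j₁±m₁, j₂±m₂, J±M) = (0,2,2,1,0,1)
P² = 2/3
sum k=2..2:
  [2] +1/2 = 1/2
S = 1/2
C² = P²·S² = 1/6 ; C = +0.408248

+√(1/6) ≈ +0.408248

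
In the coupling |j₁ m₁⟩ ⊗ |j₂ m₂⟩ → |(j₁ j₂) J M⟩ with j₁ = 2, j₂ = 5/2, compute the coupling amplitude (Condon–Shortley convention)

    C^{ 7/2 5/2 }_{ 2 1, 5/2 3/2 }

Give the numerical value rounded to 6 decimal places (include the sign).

√[8·1!3!4!/9! · 3!1!4!1!6!1!] = √(2304/7)
  +(−1)^0/∏(0,1,1,4,2,0)! = 1/48  (running 1/48)
  +(−1)^1/∏(1,0,0,3,3,1)! = -1/36  (running -1/144)
⟨..|..⟩ = √(2304/7)·(-1/144) = -0.125988

-0.125988  (= −√(1/63))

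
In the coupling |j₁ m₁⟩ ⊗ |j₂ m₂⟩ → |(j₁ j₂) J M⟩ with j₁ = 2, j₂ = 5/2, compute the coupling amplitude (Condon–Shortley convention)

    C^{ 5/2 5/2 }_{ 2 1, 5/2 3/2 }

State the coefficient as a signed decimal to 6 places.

−√(3/7) = -0.654654

triangle: 2!·2!·3!/8! = 24/40320
(j±m)!: 3!·1!·4!·1!·5!·0! = 17280
prefactor² = (2J+1)·Δ·N² = 432/7
  k=1: −1/(1!·1!·0!·3!·2!·0!) = -1/12
Σ = -1/12  ⇒  CG² = 432/7·(-1/12)² = 3/7
CG = −√(3/7) = -0.654654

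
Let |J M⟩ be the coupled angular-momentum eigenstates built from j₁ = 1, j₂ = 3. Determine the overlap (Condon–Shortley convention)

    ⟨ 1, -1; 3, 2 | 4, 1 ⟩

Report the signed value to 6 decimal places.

+√(3/28) ≈ +0.327327

triangle: 0!·2!·6!/9! = 1440/362880
(j±m)!: 0!·2!·5!·1!·5!·3! = 172800
prefactor² = (2J+1)·Δ·N² = 43200/7
  k=0: +1/(0!·0!·2!·5!·0!·1!) = 1/240
Σ = 1/240  ⇒  CG² = 43200/7·1/240² = 3/28
CG = +√(3/28) = +0.327327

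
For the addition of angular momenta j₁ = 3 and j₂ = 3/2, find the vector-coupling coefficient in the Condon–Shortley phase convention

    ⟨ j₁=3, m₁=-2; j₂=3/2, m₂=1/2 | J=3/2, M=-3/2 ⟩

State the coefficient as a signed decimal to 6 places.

+√(2/7) = +0.534522

√[4·3!3!0!/7! · 1!5!2!1!0!3!] = √(288/7)
  +(−1)^2/∏(2,1,3,0,0,0)! = 1/12  (running 1/12)
⟨..|..⟩ = √(288/7)·(1/12) = +0.534522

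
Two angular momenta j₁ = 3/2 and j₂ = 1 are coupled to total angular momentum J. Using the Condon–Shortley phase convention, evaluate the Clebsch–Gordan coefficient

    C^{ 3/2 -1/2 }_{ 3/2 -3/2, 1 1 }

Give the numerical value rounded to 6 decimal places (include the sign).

triangle: 1!*2!*1!/5! = 2/120
(j±m)!: 0!*3!*2!*0!*1!*2! = 24
prefactor² = (2J+1)*Δ*N² = 8/5
  k=1: −1/(1!*0!*2!*1!*0!*0!) = -1/2
Σ = -1/2  ⇒  CG² = 8/5*(-1/2)² = 2/5
CG = −√(2/5) = -0.632456

−√(2/5) ≈ -0.632456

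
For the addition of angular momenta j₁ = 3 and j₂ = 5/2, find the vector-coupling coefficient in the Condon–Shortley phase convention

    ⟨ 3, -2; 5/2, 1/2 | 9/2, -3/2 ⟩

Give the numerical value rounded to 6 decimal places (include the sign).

j₁+j₂−J=1  J+j₁−j₂=5  J−j₁+j₂=4  j₁+j₂+J+1=11
(j₁±m₁, j₂±m₂, J±M) = (1,5,3,2,3,6)
P² = 345600/77
sum k=0..1:
  [0] +1/720 = 1/720
  [1] −1/96 = -1/96
S = -13/1440
C² = P²·S² = 169/462 ; C = -0.604815

-0.604815  (= −√(169/462))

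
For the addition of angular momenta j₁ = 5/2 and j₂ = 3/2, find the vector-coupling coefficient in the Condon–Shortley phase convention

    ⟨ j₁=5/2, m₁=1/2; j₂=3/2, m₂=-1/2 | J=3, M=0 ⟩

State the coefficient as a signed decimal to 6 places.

triangle: 1!×4!×2!/8! = 48/40320
(j±m)!: 3!×2!×1!×2!×3!×3! = 864
prefactor² = (2J+1)×Δ×N² = 36/5
  k=0: +1/(0!×1!×2!×1!×2!×1!) = 1/4
  k=1: −1/(1!×0!×1!×0!×3!×2!) = -1/12
Σ = 1/6  ⇒  CG² = 36/5×1/6² = 1/5
CG = +√(1/5) = +0.447214

+0.447214  (= +√(1/5))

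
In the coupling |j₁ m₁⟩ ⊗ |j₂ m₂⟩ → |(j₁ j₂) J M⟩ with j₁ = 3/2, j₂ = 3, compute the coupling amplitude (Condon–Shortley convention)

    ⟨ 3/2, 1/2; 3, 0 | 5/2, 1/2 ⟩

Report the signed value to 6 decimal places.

j₁+j₂−J=2  J+j₁−j₂=1  J−j₁+j₂=4  j₁+j₂+J+1=8
(j₁±m₁, j₂±m₂, J±M) = (2,1,3,3,3,2)
P² = 216/35
sum k=0..1:
  [0] +1/12 = 1/12
  [1] −1/4 = -1/4
S = -1/6
C² = P²·S² = 6/35 ; C = -0.414039

−√(6/35) = -0.414039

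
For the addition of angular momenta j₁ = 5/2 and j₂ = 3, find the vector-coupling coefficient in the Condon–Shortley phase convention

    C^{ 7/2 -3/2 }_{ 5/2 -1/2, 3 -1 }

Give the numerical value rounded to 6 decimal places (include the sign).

j₁+j₂−J=2  J+j₁−j₂=3  J−j₁+j₂=4  j₁+j₂+J+1=10
(j₁±m₁, j₂±m₂, J±M) = (2,3,2,4,2,5)
P² = 3072/35
sum k=0..2:
  [0] +1/48 = 1/48
  [1] −1/12 = -1/12
  [2] +1/96 = 1/96
S = -5/96
C² = P²·S² = 5/21 ; C = -0.487950

-0.487950  (= −√(5/21))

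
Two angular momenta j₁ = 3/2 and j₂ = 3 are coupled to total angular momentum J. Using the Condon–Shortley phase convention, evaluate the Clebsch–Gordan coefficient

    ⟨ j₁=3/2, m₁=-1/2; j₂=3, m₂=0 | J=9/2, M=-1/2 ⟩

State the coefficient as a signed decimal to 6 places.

+0.690066

triangle: 0!·3!·6!/10! = 4320/3628800
(j±m)!: 1!·2!·3!·3!·4!·5! = 207360
prefactor² = (2J+1)·Δ·N² = 17280/7
  k=0: +1/(0!·0!·2!·3!·1!·3!) = 1/72
Σ = 1/72  ⇒  CG² = 17280/7·1/72² = 10/21
CG = +√(10/21) = +0.690066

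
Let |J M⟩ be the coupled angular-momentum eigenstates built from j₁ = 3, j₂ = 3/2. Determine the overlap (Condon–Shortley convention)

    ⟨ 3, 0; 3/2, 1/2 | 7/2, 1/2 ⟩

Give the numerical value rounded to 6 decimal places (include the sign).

triangle: 1!*5!*2!/9! = 240/362880
(j±m)!: 3!*3!*2!*1!*4!*3! = 10368
prefactor² = (2J+1)*Δ*N² = 384/7
  k=0: +1/(0!*1!*3!*2!*2!*0!) = 1/24
  k=1: −1/(1!*0!*2!*1!*3!*1!) = -1/12
Σ = -1/24  ⇒  CG² = 384/7*(-1/24)² = 2/21
CG = −√(2/21) = -0.308607

-0.308607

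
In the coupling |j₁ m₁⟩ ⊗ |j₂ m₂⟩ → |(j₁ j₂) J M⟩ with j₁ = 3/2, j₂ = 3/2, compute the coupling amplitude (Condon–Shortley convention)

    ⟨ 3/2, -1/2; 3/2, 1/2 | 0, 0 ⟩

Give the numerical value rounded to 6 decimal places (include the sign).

j₁+j₂−J=3  J+j₁−j₂=0  J−j₁+j₂=0  j₁+j₂+J+1=4
(j₁±m₁, j₂±m₂, J±M) = (1,2,2,1,0,0)
P² = 1
sum k=2..2:
  [2] +1/2 = 1/2
S = 1/2
C² = P²·S² = 1/4 ; C = +0.500000

+√(1/4) = +0.500000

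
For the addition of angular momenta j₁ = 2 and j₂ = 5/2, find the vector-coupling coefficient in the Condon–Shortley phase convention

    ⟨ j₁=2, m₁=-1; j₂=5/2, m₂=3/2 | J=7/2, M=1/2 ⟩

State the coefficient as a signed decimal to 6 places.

j₁+j₂−J=1  J+j₁−j₂=3  J−j₁+j₂=4  j₁+j₂+J+1=9
(j₁±m₁, j₂±m₂, J±M) = (1,3,4,1,4,3)
P² = 2304/35
sum k=0..1:
  [0] +1/144 = 1/144
  [1] −1/12 = -1/12
S = -11/144
C² = P²·S² = 121/315 ; C = -0.619780

-0.619780  (= −√(121/315))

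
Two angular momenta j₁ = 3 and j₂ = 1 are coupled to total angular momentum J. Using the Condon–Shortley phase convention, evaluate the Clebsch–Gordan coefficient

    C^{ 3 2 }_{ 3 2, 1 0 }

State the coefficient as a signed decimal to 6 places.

+0.577350

j₁+j₂−J=1  J+j₁−j₂=5  J−j₁+j₂=1  j₁+j₂+J+1=8
(j₁±m₁, j₂±m₂, J±M) = (5,1,1,1,5,1)
P² = 300
sum k=0..1:
  [0] +1/24 = 1/24
  [1] −1/120 = -1/120
S = 1/30
C² = P²·S² = 1/3 ; C = +0.577350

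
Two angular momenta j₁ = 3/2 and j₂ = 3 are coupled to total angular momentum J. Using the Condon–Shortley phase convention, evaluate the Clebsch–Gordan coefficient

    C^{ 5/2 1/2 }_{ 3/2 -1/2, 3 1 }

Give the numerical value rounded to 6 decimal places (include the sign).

j₁+j₂−J=2  J+j₁−j₂=1  J−j₁+j₂=4  j₁+j₂+J+1=8
(j₁±m₁, j₂±m₂, J±M) = (1,2,4,2,3,2)
P² = 288/35
sum k=1..2:
  [1] −1/6 = -1/6
  [2] +1/8 = 1/8
S = -1/24
C² = P²·S² = 1/70 ; C = -0.119523

−√(1/70) ≈ -0.119523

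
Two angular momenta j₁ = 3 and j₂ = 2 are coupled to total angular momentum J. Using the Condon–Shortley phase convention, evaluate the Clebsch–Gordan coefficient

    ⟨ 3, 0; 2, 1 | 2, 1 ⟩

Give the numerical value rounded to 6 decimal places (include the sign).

+√(2/7) ≈ +0.534522

j₁+j₂−J=3  J+j₁−j₂=3  J−j₁+j₂=1  j₁+j₂+J+1=8
(j₁±m₁, j₂±m₂, J±M) = (3,3,3,1,3,1)
P² = 81/14
sum k=2..3:
  [2] +1/4 = 1/4
  [3] −1/36 = -1/36
S = 2/9
C² = P²·S² = 2/7 ; C = +0.534522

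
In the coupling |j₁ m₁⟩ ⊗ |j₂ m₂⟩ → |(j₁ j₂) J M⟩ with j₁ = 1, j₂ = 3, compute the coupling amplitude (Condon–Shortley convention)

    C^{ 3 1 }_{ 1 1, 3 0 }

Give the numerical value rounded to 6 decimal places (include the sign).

j₁+j₂−J=1  J+j₁−j₂=1  J−j₁+j₂=5  j₁+j₂+J+1=8
(j₁±m₁, j₂±m₂, J±M) = (2,0,3,3,4,2)
P² = 72
sum k=0..0:
  [0] +1/12 = 1/12
S = 1/12
C² = P²·S² = 1/2 ; C = +0.707107

+0.707107  (= +√(1/2))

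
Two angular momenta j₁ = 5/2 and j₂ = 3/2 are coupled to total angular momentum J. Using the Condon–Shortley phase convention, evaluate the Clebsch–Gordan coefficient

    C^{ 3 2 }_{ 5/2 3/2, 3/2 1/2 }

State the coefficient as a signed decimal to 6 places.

√[7·1!4!2!/8! · 4!1!2!1!5!1!] = √(48)
  +(−1)^0/∏(0,1,1,2,3,0)! = 1/12  (running 1/12)
  +(−1)^1/∏(1,0,0,1,4,1)! = -1/24  (running 1/24)
⟨..|..⟩ = √(48)·(1/24) = +0.288675

+0.288675  (= +√(1/12))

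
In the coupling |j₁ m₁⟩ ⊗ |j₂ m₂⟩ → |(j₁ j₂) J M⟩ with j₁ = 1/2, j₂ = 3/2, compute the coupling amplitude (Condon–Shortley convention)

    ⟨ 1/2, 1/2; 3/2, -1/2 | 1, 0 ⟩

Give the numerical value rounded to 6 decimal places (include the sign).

√[3·1!0!2!/4! · 1!0!1!2!1!1!] = √(1/2)
  +(−1)^0/∏(0,1,0,1,0,1)! = 1  (running 1)
⟨..|..⟩ = √(1/2)·(1) = +0.707107

+0.707107  (= +√(1/2))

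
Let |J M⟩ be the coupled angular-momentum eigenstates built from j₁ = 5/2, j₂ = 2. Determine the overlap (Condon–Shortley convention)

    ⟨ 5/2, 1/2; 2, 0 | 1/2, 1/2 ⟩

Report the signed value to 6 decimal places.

j₁+j₂−J=4  J+j₁−j₂=1  J−j₁+j₂=0  j₁+j₂+J+1=6
(j₁±m₁, j₂±m₂, J±M) = (3,2,2,2,1,0)
P² = 16/5
sum k=2..2:
  [2] +1/4 = 1/4
S = 1/4
C² = P²·S² = 1/5 ; C = +0.447214

+√(1/5) = +0.447214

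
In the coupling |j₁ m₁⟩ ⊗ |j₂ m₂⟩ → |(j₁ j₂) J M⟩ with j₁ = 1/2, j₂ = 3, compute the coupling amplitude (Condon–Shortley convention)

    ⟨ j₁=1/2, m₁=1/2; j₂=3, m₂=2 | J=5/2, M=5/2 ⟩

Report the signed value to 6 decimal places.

+√(1/7) ≈ +0.377964

triangle: 1!×0!×5!/7! = 120/5040
(j±m)!: 1!×0!×5!×1!×5!×0! = 14400
prefactor² = (2J+1)×Δ×N² = 14400/7
  k=0: +1/(0!×1!×0!×5!×0!×0!) = 1/120
Σ = 1/120  ⇒  CG² = 14400/7×1/120² = 1/7
CG = +√(1/7) = +0.377964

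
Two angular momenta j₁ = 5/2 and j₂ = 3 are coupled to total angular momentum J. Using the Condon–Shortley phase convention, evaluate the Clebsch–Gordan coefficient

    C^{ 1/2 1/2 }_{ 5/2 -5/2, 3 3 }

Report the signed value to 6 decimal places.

−√(2/7) ≈ -0.534522

√[2·5!0!1!/7! · 0!5!6!0!1!0!] = √(28800/7)
  +(−1)^5/∏(5,0,0,1,0,0)! = -1/120  (running -1/120)
⟨..|..⟩ = √(28800/7)·(-1/120) = -0.534522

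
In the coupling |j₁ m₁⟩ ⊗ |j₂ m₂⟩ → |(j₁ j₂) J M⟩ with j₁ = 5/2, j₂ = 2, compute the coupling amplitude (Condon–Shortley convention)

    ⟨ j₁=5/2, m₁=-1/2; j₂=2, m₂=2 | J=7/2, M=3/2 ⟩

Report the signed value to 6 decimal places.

−√(8/21) ≈ -0.617213

j₁+j₂−J=1  J+j₁−j₂=4  J−j₁+j₂=3  j₁+j₂+J+1=9
(j₁±m₁, j₂±m₂, J±M) = (2,3,4,0,5,2)
P² = 1536/7
sum k=1..1:
  [1] −1/24 = -1/24
S = -1/24
C² = P²·S² = 8/21 ; C = -0.617213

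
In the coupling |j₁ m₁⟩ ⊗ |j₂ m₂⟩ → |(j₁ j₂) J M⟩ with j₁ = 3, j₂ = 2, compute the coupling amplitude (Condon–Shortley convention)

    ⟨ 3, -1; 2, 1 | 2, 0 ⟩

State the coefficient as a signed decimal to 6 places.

+0.377964

j₁+j₂−J=3  J+j₁−j₂=3  J−j₁+j₂=1  j₁+j₂+J+1=8
(j₁±m₁, j₂±m₂, J±M) = (2,4,3,1,2,2)
P² = 36/7
sum k=2..3:
  [2] +1/4 = 1/4
  [3] −1/12 = -1/12
S = 1/6
C² = P²·S² = 1/7 ; C = +0.377964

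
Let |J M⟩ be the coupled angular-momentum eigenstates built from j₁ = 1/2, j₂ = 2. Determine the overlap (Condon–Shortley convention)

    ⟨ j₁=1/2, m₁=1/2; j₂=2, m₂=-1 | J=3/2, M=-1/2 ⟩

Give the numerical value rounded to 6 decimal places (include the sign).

triangle: 1!·0!·3!/5! = 6/120
(j±m)!: 1!·0!·1!·3!·1!·2! = 12
prefactor² = (2J+1)·Δ·N² = 12/5
  k=0: +1/(0!·1!·0!·1!·0!·2!) = 1/2
Σ = 1/2  ⇒  CG² = 12/5·1/2² = 3/5
CG = +√(3/5) = +0.774597

+0.774597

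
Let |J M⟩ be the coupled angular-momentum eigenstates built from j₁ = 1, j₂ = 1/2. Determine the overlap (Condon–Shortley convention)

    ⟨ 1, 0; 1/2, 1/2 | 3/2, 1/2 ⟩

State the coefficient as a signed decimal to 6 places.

+√(2/3) = +0.816497

√[4·0!2!1!/4! · 1!1!1!0!2!1!] = √(2/3)
  +(−1)^0/∏(0,0,1,1,1,0)! = 1  (running 1)
⟨..|..⟩ = √(2/3)·(1) = +0.816497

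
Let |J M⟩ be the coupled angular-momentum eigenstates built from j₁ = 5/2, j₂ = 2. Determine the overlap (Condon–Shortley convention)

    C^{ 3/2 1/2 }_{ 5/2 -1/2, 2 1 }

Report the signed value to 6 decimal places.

triangle: 3!·2!·1!/7! = 12/5040
(j±m)!: 2!·3!·3!·1!·2!·1! = 144
prefactor² = (2J+1)·Δ·N² = 48/35
  k=2: +1/(2!·1!·1!·1!·1!·0!) = 1/2
  k=3: −1/(3!·0!·0!·0!·2!·1!) = -1/12
Σ = 5/12  ⇒  CG² = 48/35·5/12² = 5/21
CG = +√(5/21) = +0.487950

+√(5/21) = +0.487950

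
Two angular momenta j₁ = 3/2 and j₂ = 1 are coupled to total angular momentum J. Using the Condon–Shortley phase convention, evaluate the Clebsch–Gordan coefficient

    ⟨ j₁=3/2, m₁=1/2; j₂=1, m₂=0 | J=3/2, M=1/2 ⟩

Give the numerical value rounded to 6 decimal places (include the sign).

triangle: 1!*2!*1!/5! = 2/120
(j±m)!: 2!*1!*1!*1!*2!*1! = 4
prefactor² = (2J+1)*Δ*N² = 4/15
  k=0: +1/(0!*1!*1!*1!*1!*0!) = 1
  k=1: −1/(1!*0!*0!*0!*2!*1!) = -1/2
Σ = 1/2  ⇒  CG² = 4/15*1/2² = 1/15
CG = +√(1/15) = +0.258199

+0.258199  (= +√(1/15))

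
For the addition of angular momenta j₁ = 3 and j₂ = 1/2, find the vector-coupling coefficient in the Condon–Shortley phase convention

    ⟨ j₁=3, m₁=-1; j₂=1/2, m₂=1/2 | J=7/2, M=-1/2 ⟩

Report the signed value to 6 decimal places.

+√(3/7) ≈ +0.654654

j₁+j₂−J=0  J+j₁−j₂=6  J−j₁+j₂=1  j₁+j₂+J+1=8
(j₁±m₁, j₂±m₂, J±M) = (2,4,1,0,3,4)
P² = 6912/7
sum k=0..0:
  [0] +1/48 = 1/48
S = 1/48
C² = P²·S² = 3/7 ; C = +0.654654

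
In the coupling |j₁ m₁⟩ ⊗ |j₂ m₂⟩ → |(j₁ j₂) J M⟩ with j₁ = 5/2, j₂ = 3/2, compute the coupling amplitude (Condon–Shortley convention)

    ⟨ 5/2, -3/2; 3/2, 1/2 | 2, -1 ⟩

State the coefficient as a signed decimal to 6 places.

+√(1/42) ≈ +0.154303

√[5·2!3!1!/7! · 1!4!2!1!1!3!] = √(24/7)
  +(−1)^1/∏(1,1,3,1,0,0)! = -1/6  (running -1/6)
  +(−1)^2/∏(2,0,2,0,1,1)! = 1/4  (running 1/12)
⟨..|..⟩ = √(24/7)·(1/12) = +0.154303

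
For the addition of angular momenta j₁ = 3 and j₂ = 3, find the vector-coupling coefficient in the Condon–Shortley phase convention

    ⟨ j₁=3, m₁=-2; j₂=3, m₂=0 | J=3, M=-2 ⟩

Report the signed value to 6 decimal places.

triangle: 3!×3!×3!/10! = 216/3628800
(j±m)!: 1!×5!×3!×3!×1!×5! = 518400
prefactor² = (2J+1)×Δ×N² = 216
  k=2: +1/(2!×1!×3!×1!×0!×2!) = 1/24
  k=3: −1/(3!×0!×2!×0!×1!×3!) = -1/72
Σ = 1/36  ⇒  CG² = 216×1/36² = 1/6
CG = +√(1/6) = +0.408248

+0.408248  (= +√(1/6))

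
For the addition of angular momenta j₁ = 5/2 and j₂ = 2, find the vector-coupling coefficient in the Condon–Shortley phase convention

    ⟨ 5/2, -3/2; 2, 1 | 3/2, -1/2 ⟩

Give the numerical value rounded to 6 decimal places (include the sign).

√[4·3!2!1!/7! · 1!4!3!1!1!2!] = √(96/35)
  +(−1)^2/∏(2,1,2,1,0,0)! = 1/4  (running 1/4)
  +(−1)^3/∏(3,0,1,0,1,1)! = -1/6  (running 1/12)
⟨..|..⟩ = √(96/35)·(1/12) = +0.138013

+√(2/105) ≈ +0.138013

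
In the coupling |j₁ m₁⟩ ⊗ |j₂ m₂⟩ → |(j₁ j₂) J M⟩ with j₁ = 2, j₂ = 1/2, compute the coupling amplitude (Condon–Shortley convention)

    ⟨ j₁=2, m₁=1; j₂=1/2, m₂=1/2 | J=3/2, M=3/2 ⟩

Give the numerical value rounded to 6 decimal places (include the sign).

j₁+j₂−J=1  J+j₁−j₂=3  J−j₁+j₂=0  j₁+j₂+J+1=5
(j₁±m₁, j₂±m₂, J±M) = (3,1,1,0,3,0)
P² = 36/5
sum k=1..1:
  [1] −1/6 = -1/6
S = -1/6
C² = P²·S² = 1/5 ; C = -0.447214

−√(1/5) = -0.447214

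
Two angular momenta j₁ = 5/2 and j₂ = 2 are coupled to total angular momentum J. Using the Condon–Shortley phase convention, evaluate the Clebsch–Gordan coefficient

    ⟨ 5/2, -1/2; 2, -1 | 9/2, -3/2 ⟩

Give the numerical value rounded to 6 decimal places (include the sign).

+√(10/21) ≈ +0.690066

triangle: 0!×5!×4!/10! = 2880/3628800
(j±m)!: 2!×3!×1!×3!×3!×6! = 311040
prefactor² = (2J+1)×Δ×N² = 17280/7
  k=0: +1/(0!×0!×3!×1!×2!×3!) = 1/72
Σ = 1/72  ⇒  CG² = 17280/7×1/72² = 10/21
CG = +√(10/21) = +0.690066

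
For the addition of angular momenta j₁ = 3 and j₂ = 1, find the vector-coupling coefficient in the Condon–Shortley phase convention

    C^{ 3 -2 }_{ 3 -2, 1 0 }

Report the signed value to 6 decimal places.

j₁+j₂−J=1  J+j₁−j₂=5  J−j₁+j₂=1  j₁+j₂+J+1=8
(j₁±m₁, j₂±m₂, J±M) = (1,5,1,1,1,5)
P² = 300
sum k=0..1:
  [0] +1/120 = 1/120
  [1] −1/24 = -1/24
S = -1/30
C² = P²·S² = 1/3 ; C = -0.577350

-0.577350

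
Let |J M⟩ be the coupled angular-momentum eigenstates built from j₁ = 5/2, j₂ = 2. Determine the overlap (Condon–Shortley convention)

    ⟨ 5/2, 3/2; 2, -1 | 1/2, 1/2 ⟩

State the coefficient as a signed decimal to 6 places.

-0.516398  (= −√(4/15))

triangle: 4!×1!×0!/6! = 24/720
(j±m)!: 4!×1!×1!×3!×1!×0! = 144
prefactor² = (2J+1)×Δ×N² = 48/5
  k=1: −1/(1!×3!×0!×0!×1!×0!) = -1/6
Σ = -1/6  ⇒  CG² = 48/5×(-1/6)² = 4/15
CG = −√(4/15) = -0.516398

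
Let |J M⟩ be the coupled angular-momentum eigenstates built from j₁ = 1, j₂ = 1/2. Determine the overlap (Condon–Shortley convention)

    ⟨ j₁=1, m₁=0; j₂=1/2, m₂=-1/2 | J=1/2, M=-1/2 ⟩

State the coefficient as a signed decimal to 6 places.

√[2·1!1!0!/3! · 1!1!0!1!0!1!] = √(1/3)
  +(−1)^0/∏(0,1,1,0,0,0)! = 1  (running 1)
⟨..|..⟩ = √(1/3)·(1) = +0.577350

+0.577350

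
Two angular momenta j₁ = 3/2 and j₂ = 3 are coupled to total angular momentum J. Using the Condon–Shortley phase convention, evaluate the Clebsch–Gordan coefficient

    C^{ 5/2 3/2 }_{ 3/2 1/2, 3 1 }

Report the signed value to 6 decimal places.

−√(7/20) ≈ -0.591608

j₁+j₂−J=2  J+j₁−j₂=1  J−j₁+j₂=4  j₁+j₂+J+1=8
(j₁±m₁, j₂±m₂, J±M) = (2,1,4,2,4,1)
P² = 576/35
sum k=0..1:
  [0] +1/48 = 1/48
  [1] −1/6 = -1/6
S = -7/48
C² = P²·S² = 7/20 ; C = -0.591608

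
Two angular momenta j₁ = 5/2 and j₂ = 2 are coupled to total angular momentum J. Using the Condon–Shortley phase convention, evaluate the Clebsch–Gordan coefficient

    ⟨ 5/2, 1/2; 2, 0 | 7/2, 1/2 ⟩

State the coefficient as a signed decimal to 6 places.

+0.195180  (= +√(4/105))

√[8·1!4!3!/9! · 3!2!2!2!4!3!] = √(768/35)
  +(−1)^0/∏(0,1,2,2,2,1)! = 1/8  (running 1/8)
  +(−1)^1/∏(1,0,1,1,3,2)! = -1/12  (running 1/24)
⟨..|..⟩ = √(768/35)·(1/24) = +0.195180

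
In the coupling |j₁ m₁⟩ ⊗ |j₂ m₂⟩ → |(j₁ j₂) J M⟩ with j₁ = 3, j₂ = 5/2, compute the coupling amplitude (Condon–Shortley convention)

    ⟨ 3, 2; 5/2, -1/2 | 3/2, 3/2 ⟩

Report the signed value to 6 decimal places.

√[4·4!2!1!/8! · 5!1!2!3!3!0!] = √(288/7)
  +(−1)^1/∏(1,3,0,1,2,0)! = -1/12  (running -1/12)
⟨..|..⟩ = √(288/7)·(-1/12) = -0.534522

-0.534522  (= −√(2/7))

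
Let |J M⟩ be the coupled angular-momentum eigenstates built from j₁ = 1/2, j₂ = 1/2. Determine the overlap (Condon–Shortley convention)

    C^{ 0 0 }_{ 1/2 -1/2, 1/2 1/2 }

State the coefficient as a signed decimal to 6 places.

−√(1/2) ≈ -0.707107

j₁+j₂−J=1  J+j₁−j₂=0  J−j₁+j₂=0  j₁+j₂+J+1=2
(j₁±m₁, j₂±m₂, J±M) = (0,1,1,0,0,0)
P² = 1/2
sum k=1..1:
  [1] −1/1 = -1
S = -1
C² = P²·S² = 1/2 ; C = -0.707107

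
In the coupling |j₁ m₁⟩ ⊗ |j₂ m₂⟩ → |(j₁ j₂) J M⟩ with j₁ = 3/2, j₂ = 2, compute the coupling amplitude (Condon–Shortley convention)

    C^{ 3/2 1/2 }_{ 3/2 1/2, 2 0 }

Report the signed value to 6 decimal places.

−√(1/5) ≈ -0.447214

√[4·2!1!2!/6! · 2!1!2!2!2!1!] = √(16/45)
  +(−1)^0/∏(0,2,1,2,0,0)! = 1/4  (running 1/4)
  +(−1)^1/∏(1,1,0,1,1,1)! = -1  (running -3/4)
⟨..|..⟩ = √(16/45)·(-3/4) = -0.447214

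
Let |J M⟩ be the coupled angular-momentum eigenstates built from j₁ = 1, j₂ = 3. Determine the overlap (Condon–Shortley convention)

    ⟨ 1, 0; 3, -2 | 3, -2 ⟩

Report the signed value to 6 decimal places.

+0.577350  (= +√(1/3))

triangle: 1!·1!·5!/8! = 120/40320
(j±m)!: 1!·1!·1!·5!·1!·5! = 14400
prefactor² = (2J+1)·Δ·N² = 300
  k=0: +1/(0!·1!·1!·1!·0!·4!) = 1/24
  k=1: −1/(1!·0!·0!·0!·1!·5!) = -1/120
Σ = 1/30  ⇒  CG² = 300·1/30² = 1/3
CG = +√(1/3) = +0.577350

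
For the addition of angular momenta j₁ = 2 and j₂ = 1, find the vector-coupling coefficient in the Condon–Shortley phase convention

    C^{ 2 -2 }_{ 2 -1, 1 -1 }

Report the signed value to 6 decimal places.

+√(1/3) ≈ +0.577350

triangle: 1!*3!*1!/6! = 6/720
(j±m)!: 1!*3!*0!*2!*0!*4! = 288
prefactor² = (2J+1)*Δ*N² = 12
  k=0: +1/(0!*1!*3!*0!*0!*1!) = 1/6
Σ = 1/6  ⇒  CG² = 12*1/6² = 1/3
CG = +√(1/3) = +0.577350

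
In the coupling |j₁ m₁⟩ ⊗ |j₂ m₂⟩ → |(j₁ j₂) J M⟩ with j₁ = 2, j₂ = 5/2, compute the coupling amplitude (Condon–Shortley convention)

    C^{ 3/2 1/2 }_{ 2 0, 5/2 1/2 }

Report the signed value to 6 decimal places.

√[4·3!1!2!/7! · 2!2!3!2!2!1!] = √(32/35)
  +(−1)^1/∏(1,2,1,2,0,0)! = -1/4  (running -1/4)
  +(−1)^2/∏(2,1,0,1,1,1)! = 1/2  (running 1/4)
⟨..|..⟩ = √(32/35)·(1/4) = +0.239046

+√(2/35) = +0.239046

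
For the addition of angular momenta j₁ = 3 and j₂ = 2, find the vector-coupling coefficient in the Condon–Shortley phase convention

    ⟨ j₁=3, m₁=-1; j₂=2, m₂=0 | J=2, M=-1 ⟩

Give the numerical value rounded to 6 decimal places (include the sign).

√[5·3!3!1!/8! · 2!4!2!2!1!3!] = √(36/7)
  +(−1)^1/∏(1,2,3,1,0,0)! = -1/12  (running -1/12)
  +(−1)^2/∏(2,1,2,0,1,1)! = 1/4  (running 1/6)
⟨..|..⟩ = √(36/7)·(1/6) = +0.377964

+√(1/7) ≈ +0.377964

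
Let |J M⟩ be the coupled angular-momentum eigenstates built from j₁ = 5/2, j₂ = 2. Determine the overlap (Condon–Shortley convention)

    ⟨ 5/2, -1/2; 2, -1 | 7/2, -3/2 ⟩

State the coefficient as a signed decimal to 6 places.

+0.308607

j₁+j₂−J=1  J+j₁−j₂=4  J−j₁+j₂=3  j₁+j₂+J+1=9
(j₁±m₁, j₂±m₂, J±M) = (2,3,1,3,2,5)
P² = 384/7
sum k=0..1:
  [0] +1/12 = 1/12
  [1] −1/24 = -1/24
S = 1/24
C² = P²·S² = 2/21 ; C = +0.308607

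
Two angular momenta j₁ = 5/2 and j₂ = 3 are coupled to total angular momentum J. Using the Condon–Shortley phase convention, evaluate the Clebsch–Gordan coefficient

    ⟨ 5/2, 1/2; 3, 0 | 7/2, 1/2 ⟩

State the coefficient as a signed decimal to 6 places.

−√(4/21) ≈ -0.436436

j₁+j₂−J=2  J+j₁−j₂=3  J−j₁+j₂=4  j₁+j₂+J+1=10
(j₁±m₁, j₂±m₂, J±M) = (3,2,3,3,4,3)
P² = 6912/175
sum k=0..2:
  [0] +1/24 = 1/24
  [1] −1/8 = -1/8
  [2] +1/72 = 1/72
S = -5/72
C² = P²·S² = 4/21 ; C = -0.436436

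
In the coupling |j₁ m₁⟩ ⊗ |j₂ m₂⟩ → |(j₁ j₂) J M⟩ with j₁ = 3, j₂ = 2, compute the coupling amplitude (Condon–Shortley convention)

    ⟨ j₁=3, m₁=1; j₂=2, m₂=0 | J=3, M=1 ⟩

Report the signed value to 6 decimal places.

√[7·2!4!2!/9! · 4!2!2!2!4!2!] = √(256/15)
  +(−1)^0/∏(0,2,2,2,2,0)! = 1/16  (running 1/16)
  +(−1)^1/∏(1,1,1,1,3,1)! = -1/6  (running -5/48)
  +(−1)^2/∏(2,0,0,0,4,2)! = 1/96  (running -3/32)
⟨..|..⟩ = √(256/15)·(-3/32) = -0.387298

-0.387298  (= −√(3/20))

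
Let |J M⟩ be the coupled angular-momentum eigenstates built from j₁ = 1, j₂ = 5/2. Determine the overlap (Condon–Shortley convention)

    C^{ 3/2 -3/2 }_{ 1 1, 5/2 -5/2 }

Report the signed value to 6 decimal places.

+0.816497

j₁+j₂−J=2  J+j₁−j₂=0  J−j₁+j₂=3  j₁+j₂+J+1=6
(j₁±m₁, j₂±m₂, J±M) = (2,0,0,5,0,3)
P² = 96
sum k=0..0:
  [0] +1/12 = 1/12
S = 1/12
C² = P²·S² = 2/3 ; C = +0.816497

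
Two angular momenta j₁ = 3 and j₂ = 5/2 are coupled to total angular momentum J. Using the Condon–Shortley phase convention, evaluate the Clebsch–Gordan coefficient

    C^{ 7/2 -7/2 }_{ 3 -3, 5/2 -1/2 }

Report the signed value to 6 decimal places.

+0.577350

triangle: 2!*4!*3!/10! = 288/3628800
(j±m)!: 0!*6!*2!*3!*0!*7! = 43545600
prefactor² = (2J+1)*Δ*N² = 27648
  k=2: +1/(2!*0!*4!*0!*0!*3!) = 1/288
Σ = 1/288  ⇒  CG² = 27648*1/288² = 1/3
CG = +√(1/3) = +0.577350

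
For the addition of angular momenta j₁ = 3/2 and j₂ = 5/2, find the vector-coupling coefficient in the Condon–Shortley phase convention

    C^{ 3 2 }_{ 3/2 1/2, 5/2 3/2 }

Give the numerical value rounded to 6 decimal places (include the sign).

−√(1/12) ≈ -0.288675

√[7·1!2!4!/8! · 2!1!4!1!5!1!] = √(48)
  +(−1)^0/∏(0,1,1,4,1,0)! = 1/24  (running 1/24)
  +(−1)^1/∏(1,0,0,3,2,1)! = -1/12  (running -1/24)
⟨..|..⟩ = √(48)·(-1/24) = -0.288675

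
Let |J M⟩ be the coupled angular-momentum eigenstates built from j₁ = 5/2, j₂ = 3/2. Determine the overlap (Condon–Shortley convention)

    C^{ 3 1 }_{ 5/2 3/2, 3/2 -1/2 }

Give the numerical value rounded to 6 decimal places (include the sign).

+0.639010

j₁+j₂−J=1  J+j₁−j₂=4  J−j₁+j₂=2  j₁+j₂+J+1=8
(j₁±m₁, j₂±m₂, J±M) = (4,1,1,2,4,2)
P² = 96/5
sum k=0..1:
  [0] +1/6 = 1/6
  [1] −1/48 = -1/48
S = 7/48
C² = P²·S² = 49/120 ; C = +0.639010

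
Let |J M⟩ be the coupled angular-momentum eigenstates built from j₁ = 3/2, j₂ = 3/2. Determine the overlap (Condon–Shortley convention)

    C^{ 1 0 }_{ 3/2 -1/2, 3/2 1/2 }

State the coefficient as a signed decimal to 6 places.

j₁+j₂−J=2  J+j₁−j₂=1  J−j₁+j₂=1  j₁+j₂+J+1=5
(j₁±m₁, j₂±m₂, J±M) = (1,2,2,1,1,1)
P² = 1/5
sum k=1..2:
  [1] −1/1 = -1
  [2] +1/2 = 1/2
S = -1/2
C² = P²·S² = 1/20 ; C = -0.223607

-0.223607  (= −√(1/20))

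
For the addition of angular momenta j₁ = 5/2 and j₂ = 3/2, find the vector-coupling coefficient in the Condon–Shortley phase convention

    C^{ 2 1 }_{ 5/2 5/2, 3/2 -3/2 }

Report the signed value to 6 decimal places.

+√(5/14) = +0.597614

triangle: 2!*3!*1!/7! = 12/5040
(j±m)!: 5!*0!*0!*3!*3!*1! = 4320
prefactor² = (2J+1)*Δ*N² = 360/7
  k=0: +1/(0!*2!*0!*0!*3!*1!) = 1/12
Σ = 1/12  ⇒  CG² = 360/7*1/12² = 5/14
CG = +√(5/14) = +0.597614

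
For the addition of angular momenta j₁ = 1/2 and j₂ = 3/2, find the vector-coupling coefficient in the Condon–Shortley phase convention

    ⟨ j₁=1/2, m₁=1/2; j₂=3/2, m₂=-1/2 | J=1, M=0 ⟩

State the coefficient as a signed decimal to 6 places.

√[3·1!0!2!/4! · 1!0!1!2!1!1!] = √(1/2)
  +(−1)^0/∏(0,1,0,1,0,1)! = 1  (running 1)
⟨..|..⟩ = √(1/2)·(1) = +0.707107

+0.707107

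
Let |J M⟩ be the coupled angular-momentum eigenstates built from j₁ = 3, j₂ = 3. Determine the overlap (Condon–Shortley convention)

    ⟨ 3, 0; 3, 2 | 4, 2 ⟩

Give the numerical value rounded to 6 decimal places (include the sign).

triangle: 2!*4!*4!/11! = 1152/39916800
(j±m)!: 3!*3!*5!*1!*6!*2! = 6220800
prefactor² = (2J+1)*Δ*N² = 124416/77
  k=1: −1/(1!*1!*2!*4!*2!*0!) = -1/96
  k=2: +1/(2!*0!*1!*3!*3!*1!) = 1/72
Σ = 1/288  ⇒  CG² = 124416/77*1/288² = 3/154
CG = +√(3/154) = +0.139573

+0.139573  (= +√(3/154))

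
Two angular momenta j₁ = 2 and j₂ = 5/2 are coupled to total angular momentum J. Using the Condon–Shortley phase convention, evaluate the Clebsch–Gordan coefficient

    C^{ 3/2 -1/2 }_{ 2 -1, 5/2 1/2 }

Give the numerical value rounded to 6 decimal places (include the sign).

√[4·3!1!2!/7! · 1!3!3!2!1!2!] = √(48/35)
  +(−1)^2/∏(2,1,1,1,0,1)! = 1/2  (running 1/2)
  +(−1)^3/∏(3,0,0,0,1,2)! = -1/12  (running 5/12)
⟨..|..⟩ = √(48/35)·(5/12) = +0.487950

+0.487950  (= +√(5/21))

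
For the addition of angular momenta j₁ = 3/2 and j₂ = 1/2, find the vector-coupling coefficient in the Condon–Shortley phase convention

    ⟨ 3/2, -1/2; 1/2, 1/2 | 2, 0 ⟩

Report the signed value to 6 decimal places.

+0.707107  (= +√(1/2))

triangle: 0!×3!×1!/5! = 6/120
(j±m)!: 1!×2!×1!×0!×2!×2! = 8
prefactor² = (2J+1)×Δ×N² = 2
  k=0: +1/(0!×0!×2!×1!×1!×0!) = 1/2
Σ = 1/2  ⇒  CG² = 2×1/2² = 1/2
CG = +√(1/2) = +0.707107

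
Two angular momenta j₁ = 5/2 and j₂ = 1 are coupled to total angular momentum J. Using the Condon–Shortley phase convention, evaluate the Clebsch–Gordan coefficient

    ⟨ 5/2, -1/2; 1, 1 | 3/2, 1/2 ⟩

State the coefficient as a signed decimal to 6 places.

j₁+j₂−J=2  J+j₁−j₂=3  J−j₁+j₂=0  j₁+j₂+J+1=6
(j₁±m₁, j₂±m₂, J±M) = (2,3,2,0,2,1)
P² = 16/5
sum k=2..2:
  [2] +1/4 = 1/4
S = 1/4
C² = P²·S² = 1/5 ; C = +0.447214

+√(1/5) ≈ +0.447214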